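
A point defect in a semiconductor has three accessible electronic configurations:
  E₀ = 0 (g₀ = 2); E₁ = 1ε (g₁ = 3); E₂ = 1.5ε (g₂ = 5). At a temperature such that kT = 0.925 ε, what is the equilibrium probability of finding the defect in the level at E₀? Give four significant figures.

0.4993

Eᵢ/kT = 0, 1.08108, 1.62162.
Z = Σ gᵢe^(−Eᵢ/kT) = 2·e^(−0) + 3·e^(−1.08108) + 5·e^(−1.62162) = 2.00000 + 1.01769 + 0.987892 = 4.00558.
P₀ = g₀ e^(−E₀/kT) / Z = 2.00000/4.00558 = 0.4993.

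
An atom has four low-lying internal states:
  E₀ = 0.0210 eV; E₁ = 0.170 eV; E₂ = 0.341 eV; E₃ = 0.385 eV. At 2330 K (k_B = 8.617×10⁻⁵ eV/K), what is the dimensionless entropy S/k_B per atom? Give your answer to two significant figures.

1.1

k_BT = 8.617×10⁻⁵ × 2330 K = 0.2008 eV.
Eᵢ/kT = 0.1046, 0.8466, 1.698, 1.917.
Z = Σ e^(−Eᵢ/kT) = e^(−0.1046) + e^(−0.8466) + e^(−1.698) + e^(−1.917) = 0.9007 + 0.4289 + 0.1830 + 0.1470 = 1.660.
⟨E⟩ = Σ EᵢPᵢ = 0.1270 eV.
S/k_B = ln Z + ⟨E⟩/kT = ln(1.660) + 0.1270/0.2008 = 0.5068 + 0.6325 = 1.1.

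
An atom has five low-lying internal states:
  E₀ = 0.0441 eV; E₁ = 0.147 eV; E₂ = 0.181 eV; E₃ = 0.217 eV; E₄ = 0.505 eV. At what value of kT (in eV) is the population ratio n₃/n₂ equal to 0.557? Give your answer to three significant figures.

n₃/n₂ = exp[−(E₃−E₂)/kT] = 0.557.
⇒ (E₃−E₂)/kT = ln(1/0.557) = ln(1.7953) = 0.58517.
kT = 0.036 eV / 0.58517 = 0.0615 eV.

0.0615 eV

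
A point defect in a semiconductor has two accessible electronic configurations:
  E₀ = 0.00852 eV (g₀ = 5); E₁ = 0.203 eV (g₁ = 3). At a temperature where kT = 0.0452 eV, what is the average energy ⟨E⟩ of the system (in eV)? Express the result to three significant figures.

0.0101 eV

Eᵢ/kT = 0.18850, 4.4912.
Z = Σ gᵢe^(−Eᵢ/kT) = 5·e^(−0.18850) + 3·e^(−4.4912) = 4.1410 + 0.033622 = 4.1746.
⟨E⟩ = Σ Eᵢ gᵢe^(−Eᵢ/kT) / Z = (0.00852·4.1410 + 0.203·0.033622) / 4.1746 = 0.0101 eV.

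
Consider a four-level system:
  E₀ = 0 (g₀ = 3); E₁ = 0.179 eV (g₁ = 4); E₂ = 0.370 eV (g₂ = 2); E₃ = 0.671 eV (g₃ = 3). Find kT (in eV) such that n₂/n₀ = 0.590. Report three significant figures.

n₂/n₀ = (g₂/g₀) exp[−(E₂−E₀)/kT] = 0.590.
⇒ (E₂−E₀)/kT = ln((2/3)/0.590) = ln(1.1299) = 0.12213.
kT = 0.370 eV / 0.12213 = 3.03 eV.

3.03 eV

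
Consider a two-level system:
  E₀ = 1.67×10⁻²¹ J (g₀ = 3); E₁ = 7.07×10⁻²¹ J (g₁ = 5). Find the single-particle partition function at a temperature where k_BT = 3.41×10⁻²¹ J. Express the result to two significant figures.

Z = 2.5

Eᵢ/kT = 0.4897, 2.073.
Z = Σ gᵢe^(−Eᵢ/kT) = 3·e^(−0.4897) + 5·e^(−2.073) = 1.838 + 0.6290 = 2.467.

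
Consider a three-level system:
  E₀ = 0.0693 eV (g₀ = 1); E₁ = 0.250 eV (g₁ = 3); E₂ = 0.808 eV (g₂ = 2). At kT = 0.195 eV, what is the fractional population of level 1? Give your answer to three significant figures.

0.532

Eᵢ/kT = 0.35538, 1.2821, 4.1436.
Z = Σ gᵢe^(−Eᵢ/kT) = 1·e^(−0.35538) + 3·e^(−1.2821) + 2·e^(−4.1436) = 0.70091 + 0.83236 + 0.031731 = 1.5650.
P₁ = g₁ e^(−E₁/kT) / Z = 0.83236/1.5650 = 0.532.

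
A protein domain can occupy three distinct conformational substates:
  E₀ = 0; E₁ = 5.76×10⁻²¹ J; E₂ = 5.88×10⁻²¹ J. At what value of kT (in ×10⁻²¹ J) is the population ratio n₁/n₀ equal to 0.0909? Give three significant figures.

n₁/n₀ = exp[−(E₁−E₀)/kT] = 0.0909.
⇒ (E₁−E₀)/kT = ln(1/0.0909) = ln(11.001) = 2.3980.
kT = 5.76 ×10⁻²¹ J / 2.3980 = 2.40 ×10⁻²¹ J.

2.40 ×10⁻²¹ J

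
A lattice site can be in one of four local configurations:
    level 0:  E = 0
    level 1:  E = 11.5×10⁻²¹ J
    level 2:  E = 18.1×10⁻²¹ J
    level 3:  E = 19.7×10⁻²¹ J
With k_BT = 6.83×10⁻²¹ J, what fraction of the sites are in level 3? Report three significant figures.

0.0426

Eᵢ/kT = 0, 1.6837, 2.6501, 2.8843.
Z = Σ e^(−Eᵢ/kT) = e^(−0) + e^(−1.6837) + e^(−2.6501) + e^(−2.8843) = 1.0000 + 0.18569 + 0.070644 + 0.055894 = 1.3122.
P₃ = e^(−E₃/kT) / Z = 0.055894/1.3122 = 0.0426.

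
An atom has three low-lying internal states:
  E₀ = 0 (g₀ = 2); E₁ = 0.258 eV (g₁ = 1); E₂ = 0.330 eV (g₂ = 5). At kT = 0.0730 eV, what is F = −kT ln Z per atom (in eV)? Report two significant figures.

Eᵢ/kT = 0, 3.534, 4.521.
Z = Σ gᵢe^(−Eᵢ/kT) = 2·e^(−0) + 1·e^(−3.534) + 5·e^(−4.521) = 2.000 + 0.02919 + 0.05439 = 2.084.
F = −kT ln Z = −0.0730 × ln(2.084) = −0.0730 × 0.7343 = -0.054 eV.

-0.054 eV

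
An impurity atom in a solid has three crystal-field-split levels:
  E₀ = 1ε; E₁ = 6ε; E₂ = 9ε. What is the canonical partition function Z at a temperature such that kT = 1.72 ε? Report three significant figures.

Z = 0.595

Eᵢ/kT = 0.58140, 3.4884, 5.2326.
Z = Σ e^(−Eᵢ/kT) = e^(−0.58140) + e^(−3.4884) + e^(−5.2326) = 0.55912 + 0.030550 + 0.0053396 = 0.59501.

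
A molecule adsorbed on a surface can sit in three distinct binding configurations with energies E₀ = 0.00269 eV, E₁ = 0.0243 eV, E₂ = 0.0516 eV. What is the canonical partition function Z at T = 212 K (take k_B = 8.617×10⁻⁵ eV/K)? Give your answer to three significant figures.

k_BT = 8.617×10⁻⁵ × 212 K = 0.018268 eV.
Eᵢ/kT = 0.14725, 1.3302, 2.8246.
Z = Σ e^(−Eᵢ/kT) = e^(−0.14725) + e^(−1.3302) + e^(−2.8246) = 0.86308 + 0.26442 + 0.059332 = 1.1868.

Z = 1.19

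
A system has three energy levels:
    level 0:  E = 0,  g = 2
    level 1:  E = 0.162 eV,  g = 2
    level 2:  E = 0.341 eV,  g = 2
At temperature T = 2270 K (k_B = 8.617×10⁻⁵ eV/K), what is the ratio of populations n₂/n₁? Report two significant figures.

k_BT = 8.617×10⁻⁵ × 2270 K = 0.1956 eV.
n₂/n₁ = (g₂/g₁) exp[−(E₂−E₁)/kT] = (2/2) × exp(−(0.179 eV)/(0.1956 eV)) = (2/2) × exp(-0.9151) = 0.40.

0.40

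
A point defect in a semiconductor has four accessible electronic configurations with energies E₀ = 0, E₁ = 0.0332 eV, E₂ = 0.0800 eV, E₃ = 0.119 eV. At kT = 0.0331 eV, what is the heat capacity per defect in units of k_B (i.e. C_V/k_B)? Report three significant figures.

Eᵢ/kT = 0, 1.0030, 2.4169, 3.5952.
Z = Σ e^(−Eᵢ/kT) = e^(−0) + e^(−1.0030) + e^(−2.4169) + e^(−3.5952) = 1.0000 + 0.36678 + 0.089198 + 0.027455 = 1.4834.
⟨E⟩ = 0.015222 eV, ⟨E²⟩ = 0.00091947 eV².
C_V/k_B = (⟨E²⟩ − ⟨E⟩²)/(kT)² = (0.00091947 − 0.00023171)/0.0010956 = 0.628.

0.628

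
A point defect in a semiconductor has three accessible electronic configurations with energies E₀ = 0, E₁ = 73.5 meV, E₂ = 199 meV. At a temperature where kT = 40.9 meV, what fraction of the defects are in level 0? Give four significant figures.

0.8522

Eᵢ/kT = 0, 1.79707, 4.86553.
Z = Σ e^(−Eᵢ/kT) = e^(−0) + e^(−1.79707) + e^(−4.86553) = 1.00000 + 0.165784 + 0.00770774 = 1.17349.
P₀ = e^(−E₀/kT) / Z = 1.00000/1.17349 = 0.8522.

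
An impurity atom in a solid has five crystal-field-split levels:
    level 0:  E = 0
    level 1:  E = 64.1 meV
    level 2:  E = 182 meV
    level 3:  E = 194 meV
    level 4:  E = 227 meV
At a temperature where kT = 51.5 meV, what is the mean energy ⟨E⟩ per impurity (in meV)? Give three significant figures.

22.9 meV

Eᵢ/kT = 0, 1.2447, 3.5340, 3.7670, 4.4078.
Z = Σ e^(−Eᵢ/kT) = e^(−0) + e^(−1.2447) + e^(−3.5340) + e^(−3.7670) + e^(−4.4078) = 1.0000 + 0.28803 + 0.029188 + 0.023121 + 0.012182 = 1.3525.
⟨E⟩ = Σ Eᵢ e^(−Eᵢ/kT) / Z = (0·1.0000 + 64.1·0.28803 + 182·0.029188 + 194·0.023121 + 227·0.012182) / 1.3525 = 22.9 meV.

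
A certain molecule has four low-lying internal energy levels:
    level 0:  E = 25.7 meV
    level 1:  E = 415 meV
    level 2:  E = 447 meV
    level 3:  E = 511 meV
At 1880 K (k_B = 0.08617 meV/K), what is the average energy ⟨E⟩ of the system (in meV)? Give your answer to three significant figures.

100 meV

k_BT = 0.08617 × 1880 K = 162.00 meV.
Eᵢ/kT = 0.15864, 2.5617, 2.7593, 3.1543.
Z = Σ e^(−Eᵢ/kT) = e^(−0.15864) + e^(−2.5617) + e^(−2.7593) + e^(−3.1543) = 0.85330 + 0.077173 + 0.063336 + 0.042668 = 1.0365.
⟨E⟩ = Σ Eᵢ e^(−Eᵢ/kT) / Z = (25.7·0.85330 + 415·0.077173 + 447·0.063336 + 511·0.042668) / 1.0365 = 100 meV.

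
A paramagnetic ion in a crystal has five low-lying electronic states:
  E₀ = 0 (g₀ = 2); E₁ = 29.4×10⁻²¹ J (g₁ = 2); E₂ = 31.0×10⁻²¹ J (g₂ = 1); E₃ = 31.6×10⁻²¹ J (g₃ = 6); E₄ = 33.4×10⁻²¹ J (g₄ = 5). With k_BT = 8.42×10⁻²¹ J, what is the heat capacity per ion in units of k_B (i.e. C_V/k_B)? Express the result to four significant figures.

1.691

Eᵢ/kT = 0, 3.49169, 3.68171, 3.75297, 3.96675.
Z = Σ gᵢe^(−Eᵢ/kT) = 2·e^(−0) + 2·e^(−3.49169) + 1·e^(−3.68171) + 6·e^(−3.75297) + 5·e^(−3.96675) = 2.00000 + 0.0608987 + 0.0251799 + 0.140688 + 0.0946744 = 2.32144.
⟨E⟩ = 4.38472, ⟨E²⟩ = 139.110.
C_V/k_B = (⟨E²⟩ − ⟨E⟩²)/(kT)² = (139.110 − 19.2258)/70.8964 = 1.691.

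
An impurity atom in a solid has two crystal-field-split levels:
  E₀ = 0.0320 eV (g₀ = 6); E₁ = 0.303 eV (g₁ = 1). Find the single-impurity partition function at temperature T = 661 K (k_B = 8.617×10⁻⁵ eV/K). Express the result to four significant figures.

k_BT = 8.617×10⁻⁵ × 661 K = 0.0569584 eV.
Eᵢ/kT = 0.561814, 5.31967.
Z = Σ gᵢe^(−Eᵢ/kT) = 6·e^(−0.561814) + 1·e^(−5.31967) = 3.42104 + 0.00489437 = 3.42593.

Z = 3.426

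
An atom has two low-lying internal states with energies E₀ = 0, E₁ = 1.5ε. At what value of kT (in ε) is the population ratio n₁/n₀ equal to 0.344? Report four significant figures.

n₁/n₀ = exp[−(E₁−E₀)/kT] = 0.344.
⇒ (E₁−E₀)/kT = ln(1/0.344) = ln(2.90698) = 1.06711.
kT = 1.5ε / 1.06711 = 1.406 ε.

1.406 ε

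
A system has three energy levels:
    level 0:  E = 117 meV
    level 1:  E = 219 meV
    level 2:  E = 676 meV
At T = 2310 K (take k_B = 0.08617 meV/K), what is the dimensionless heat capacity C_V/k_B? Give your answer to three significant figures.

k_BT = 0.08617 × 2310 K = 199.05 meV.
Eᵢ/kT = 0.58779, 1.1002, 3.3961.
Z = Σ e^(−Eᵢ/kT) = e^(−0.58779) + e^(−1.1002) + e^(−3.3961) = 0.55555 + 0.33280 + 0.033504 = 0.92185.
⟨E⟩ = 174.14 meV, ⟨E²⟩ = 42173 meV².
C_V/k_B = (⟨E²⟩ − ⟨E⟩²)/(kT)² = (42173 − 30325)/39621 = 0.299.

0.299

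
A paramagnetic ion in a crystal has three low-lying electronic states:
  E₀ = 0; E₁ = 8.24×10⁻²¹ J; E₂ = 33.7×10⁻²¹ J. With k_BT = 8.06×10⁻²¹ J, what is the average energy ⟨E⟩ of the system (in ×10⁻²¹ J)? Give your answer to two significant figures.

2.5 ×10⁻²¹ J

Eᵢ/kT = 0, 1.022, 4.181.
Z = Σ e^(−Eᵢ/kT) = e^(−0) + e^(−1.022) + e^(−4.181) = 1.000 + 0.3599 + 0.01528 = 1.375.
⟨E⟩ = Σ Eᵢ e^(−Eᵢ/kT) / Z = (0·1.000 + 8.24·0.3599 + 33.7·0.01528) / 1.375 = 2.5 ×10⁻²¹ J.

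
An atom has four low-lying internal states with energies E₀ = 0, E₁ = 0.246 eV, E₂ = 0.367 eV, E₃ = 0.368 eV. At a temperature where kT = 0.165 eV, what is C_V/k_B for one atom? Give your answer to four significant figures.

0.7691

Eᵢ/kT = 0, 1.49091, 2.22424, 2.23030.
Z = Σ e^(−Eᵢ/kT) = e^(−0) + e^(−1.49091) + e^(−2.22424) + e^(−2.23030) = 1.00000 + 0.225168 + 0.108150 + 0.107496 = 1.44081.
⟨E⟩ = 0.0934481 eV, ⟨E²⟩ = 0.0296711 eV².
C_V/k_B = (⟨E²⟩ − ⟨E⟩²)/(kT)² = (0.0296711 − 0.00873255)/0.0272250 = 0.7691.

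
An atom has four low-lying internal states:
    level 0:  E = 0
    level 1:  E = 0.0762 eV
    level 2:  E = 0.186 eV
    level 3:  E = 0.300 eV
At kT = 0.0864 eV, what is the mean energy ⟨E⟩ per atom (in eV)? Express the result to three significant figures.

Eᵢ/kT = 0, 0.88194, 2.1528, 3.4722.
Z = Σ e^(−Eᵢ/kT) = e^(−0) + e^(−0.88194) + e^(−2.1528) + e^(−3.4722) = 1.0000 + 0.41398 + 0.11616 + 0.031049 = 1.5612.
⟨E⟩ = Σ Eᵢ e^(−Eᵢ/kT) / Z = (0·1.0000 + 0.0762·0.41398 + 0.186·0.11616 + 0.300·0.031049) / 1.5612 = 0.0400 eV.

0.0400 eV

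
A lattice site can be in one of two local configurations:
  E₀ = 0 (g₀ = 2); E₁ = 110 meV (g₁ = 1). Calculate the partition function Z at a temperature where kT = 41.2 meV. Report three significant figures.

Eᵢ/kT = 0, 2.6699.
Z = Σ gᵢe^(−Eᵢ/kT) = 2·e^(−0) + 1·e^(−2.6699) = 2.0000 + 0.069259 = 2.0693.

Z = 2.07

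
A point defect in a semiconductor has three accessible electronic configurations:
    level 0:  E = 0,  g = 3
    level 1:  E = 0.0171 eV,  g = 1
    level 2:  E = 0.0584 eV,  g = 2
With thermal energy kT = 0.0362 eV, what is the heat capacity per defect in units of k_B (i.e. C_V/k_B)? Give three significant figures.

Eᵢ/kT = 0, 0.47238, 1.6133.
Z = Σ gᵢe^(−Eᵢ/kT) = 3·e^(−0) + 1·e^(−0.47238) + 2·e^(−1.6133) = 3.0000 + 0.62352 + 0.39846 = 4.0220.
⟨E⟩ = 0.0084367 eV, ⟨E²⟩ = 0.00038322 eV².
C_V/k_B = (⟨E²⟩ − ⟨E⟩²)/(kT)² = (0.00038322 − 0.000071178)/0.0013104 = 0.238.

0.238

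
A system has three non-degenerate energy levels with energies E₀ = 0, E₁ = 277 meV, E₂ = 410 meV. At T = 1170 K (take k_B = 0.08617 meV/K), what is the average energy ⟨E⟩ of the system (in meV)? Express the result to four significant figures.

k_BT = 0.08617 × 1170 K = 100.819 meV.
Eᵢ/kT = 0, 2.74750, 4.06669.
Z = Σ e^(−Eᵢ/kT) = e^(−0) + e^(−2.74750) + e^(−4.06669) = 1.00000 + 0.0640879 + 0.0171340 = 1.08122.
⟨E⟩ = Σ Eᵢ e^(−Eᵢ/kT) / Z = (0·1.00000 + 277·0.0640879 + 410·0.0171340) / 1.08122 = 22.92 meV.

22.92 meV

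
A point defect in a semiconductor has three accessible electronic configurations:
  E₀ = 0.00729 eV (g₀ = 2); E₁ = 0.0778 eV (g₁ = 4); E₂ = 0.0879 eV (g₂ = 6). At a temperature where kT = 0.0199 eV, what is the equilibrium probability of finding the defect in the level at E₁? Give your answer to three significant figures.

Eᵢ/kT = 0.36633, 3.9095, 4.4171.
Z = Σ gᵢe^(−Eᵢ/kT) = 2·e^(−0.36633) + 4·e^(−3.9095) + 6·e^(−4.4171) = 1.3865 + 0.080202 + 0.072415 = 1.5391.
P₁ = g₁ e^(−E₁/kT) / Z = 0.080202/1.5391 = 0.0521.

0.0521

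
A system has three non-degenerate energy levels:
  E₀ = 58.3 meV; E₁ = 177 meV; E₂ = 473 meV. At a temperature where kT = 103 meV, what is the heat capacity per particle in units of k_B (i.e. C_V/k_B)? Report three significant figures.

Eᵢ/kT = 0.56602, 1.7184, 4.5922.
Z = Σ e^(−Eᵢ/kT) = e^(−0.56602) + e^(−1.7184) + e^(−4.5922) = 0.56778 + 0.17935 + 0.010131 = 0.75726.
⟨E⟩ = 91.961 meV, ⟨E²⟩ = 12962 meV².
C_V/k_B = (⟨E²⟩ − ⟨E⟩²)/(kT)² = (12962 − 8456.8)/10609 = 0.425.

0.425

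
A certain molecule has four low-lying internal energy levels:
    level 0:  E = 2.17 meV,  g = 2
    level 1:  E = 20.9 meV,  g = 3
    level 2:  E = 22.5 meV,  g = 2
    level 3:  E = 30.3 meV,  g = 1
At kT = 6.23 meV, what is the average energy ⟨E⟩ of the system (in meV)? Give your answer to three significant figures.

4.25 meV

Eᵢ/kT = 0.34831, 3.3547, 3.6116, 4.8636.
Z = Σ gᵢe^(−Eᵢ/kT) = 2·e^(−0.34831) + 3·e^(−3.3547) + 2·e^(−3.6116) + 1·e^(−4.8636) = 1.4118 + 0.10476 + 0.054017 + 0.0077226 = 1.5783.
⟨E⟩ = Σ Eᵢ gᵢe^(−Eᵢ/kT) / Z = (2.17·1.4118 + 20.9·0.10476 + 22.5·0.054017 + 30.3·0.0077226) / 1.5783 = 4.25 meV.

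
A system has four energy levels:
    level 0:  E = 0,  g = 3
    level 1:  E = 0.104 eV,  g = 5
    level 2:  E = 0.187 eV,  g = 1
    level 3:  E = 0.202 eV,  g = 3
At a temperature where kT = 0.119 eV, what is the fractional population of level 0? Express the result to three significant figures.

Eᵢ/kT = 0, 0.87395, 1.5714, 1.6975.
Z = Σ gᵢe^(−Eᵢ/kT) = 3·e^(−0) + 5·e^(−0.87395) + 1·e^(−1.5714) + 3·e^(−1.6975) = 3.0000 + 2.0865 + 0.20775 + 0.54942 = 5.8437.
P₀ = g₀ e^(−E₀/kT) / Z = 3.0000/5.8437 = 0.513.

0.513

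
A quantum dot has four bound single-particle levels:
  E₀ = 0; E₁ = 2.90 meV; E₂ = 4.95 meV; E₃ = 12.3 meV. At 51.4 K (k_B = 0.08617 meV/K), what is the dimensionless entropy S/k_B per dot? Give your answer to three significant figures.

1.11

k_BT = 0.08617 × 51.4 K = 4.4291 meV.
Eᵢ/kT = 0, 0.65476, 1.1176, 2.7771.
Z = Σ e^(−Eᵢ/kT) = e^(−0) + e^(−0.65476) + e^(−1.1176) + e^(−2.7771) = 1.0000 + 0.51957 + 0.32706 + 0.062219 = 1.9088.
⟨E⟩ = Σ EᵢPᵢ = 2.0385 meV.
S/k_B = ln Z + ⟨E⟩/kT = ln(1.9088) + 2.0385/4.4291 = 0.64647 + 0.46025 = 1.11.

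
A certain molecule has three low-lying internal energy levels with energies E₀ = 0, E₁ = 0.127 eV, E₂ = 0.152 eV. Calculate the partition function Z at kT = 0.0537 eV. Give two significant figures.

Eᵢ/kT = 0, 2.365, 2.831.
Z = Σ e^(−Eᵢ/kT) = e^(−0) + e^(−2.365) + e^(−2.831) = 1.000 + 0.09395 + 0.05895 = 1.153.

Z = 1.2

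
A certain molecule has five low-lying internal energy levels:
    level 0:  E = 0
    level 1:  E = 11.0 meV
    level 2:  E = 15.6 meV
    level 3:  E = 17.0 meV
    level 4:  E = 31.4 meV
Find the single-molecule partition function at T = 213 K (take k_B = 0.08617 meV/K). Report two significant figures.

Z = 2.6

k_BT = 0.08617 × 213 K = 18.35 meV.
Eᵢ/kT = 0, 0.5995, 0.8501, 0.9264, 1.711.
Z = Σ e^(−Eᵢ/kT) = e^(−0) + e^(−0.5995) + e^(−0.8501) + e^(−0.9264) + e^(−1.711) = 1.000 + 0.5491 + 0.4274 + 0.3960 + 0.1807 = 2.553.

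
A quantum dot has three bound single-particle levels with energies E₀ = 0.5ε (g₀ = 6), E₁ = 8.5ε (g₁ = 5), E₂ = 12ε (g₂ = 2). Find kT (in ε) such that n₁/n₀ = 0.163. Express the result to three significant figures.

4.90 ε

n₁/n₀ = (g₁/g₀) exp[−(E₁−E₀)/kT] = 0.163.
⇒ (E₁−E₀)/kT = ln((5/6)/0.163) = ln(5.1125) = 1.6317.
kT = 8.0ε / 1.6317 = 4.90 ε.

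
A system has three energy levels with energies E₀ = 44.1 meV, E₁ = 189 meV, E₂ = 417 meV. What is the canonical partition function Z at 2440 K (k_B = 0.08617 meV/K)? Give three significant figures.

Z = 1.36

k_BT = 0.08617 × 2440 K = 210.25 meV.
Eᵢ/kT = 0.20975, 0.89893, 1.9834.
Z = Σ e^(−Eᵢ/kT) = e^(−0.20975) + e^(−0.89893) + e^(−1.9834) = 0.81079 + 0.40700 + 0.13760 = 1.3554.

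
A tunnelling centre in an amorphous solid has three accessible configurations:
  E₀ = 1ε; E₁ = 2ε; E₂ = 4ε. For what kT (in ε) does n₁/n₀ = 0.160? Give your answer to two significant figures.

n₁/n₀ = exp[−(E₁−E₀)/kT] = 0.160.
⇒ (E₁−E₀)/kT = ln(1/0.160) = ln(6.250) = 1.833.
kT = 1ε / 1.833 = 0.55 ε.

0.55 ε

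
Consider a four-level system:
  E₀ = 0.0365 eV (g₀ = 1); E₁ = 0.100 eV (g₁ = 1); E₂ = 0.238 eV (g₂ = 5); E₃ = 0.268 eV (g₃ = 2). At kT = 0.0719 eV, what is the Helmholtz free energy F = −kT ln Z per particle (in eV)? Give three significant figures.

-0.00563 eV

Eᵢ/kT = 0.50765, 1.3908, 3.3102, 3.7274.
Z = Σ gᵢe^(−Eᵢ/kT) = 1·e^(−0.50765) + 1·e^(−1.3908) + 5·e^(−3.3102) + 2·e^(−3.7274) = 0.60191 + 0.24888 + 0.18254 + 0.048111 = 1.0814.
F = −kT ln Z = −0.0719 × ln(1.0814) = −0.0719 × 0.078256 = -0.00563 eV.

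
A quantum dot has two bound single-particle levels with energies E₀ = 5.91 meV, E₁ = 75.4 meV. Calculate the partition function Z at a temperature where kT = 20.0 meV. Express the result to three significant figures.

Eᵢ/kT = 0.29550, 3.7700.
Z = Σ e^(−Eᵢ/kT) = e^(−0.29550) + e^(−3.7700) = 0.74416 + 0.023052 = 0.76721.

Z = 0.767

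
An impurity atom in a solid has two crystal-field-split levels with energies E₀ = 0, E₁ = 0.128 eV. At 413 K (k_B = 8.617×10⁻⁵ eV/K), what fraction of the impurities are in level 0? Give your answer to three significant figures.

0.973

k_BT = 8.617×10⁻⁵ × 413 K = 0.035588 eV.
Eᵢ/kT = 0, 3.5967.
Z = Σ e^(−Eᵢ/kT) = e^(−0) + e^(−3.5967) = 1.0000 + 0.027414 = 1.0274.
P₀ = e^(−E₀/kT) / Z = 1.0000/1.0274 = 0.973.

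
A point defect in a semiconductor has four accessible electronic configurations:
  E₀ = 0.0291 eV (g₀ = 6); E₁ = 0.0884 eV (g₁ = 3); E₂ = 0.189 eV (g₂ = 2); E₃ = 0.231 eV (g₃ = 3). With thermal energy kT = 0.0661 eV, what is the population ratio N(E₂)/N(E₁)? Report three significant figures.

0.146

n₂/n₁ = (g₂/g₁) exp[−(E₂−E₁)/kT] = (2/3) × exp(−(0.1006 eV)/(0.0661 eV)) = (2/3) × exp(-1.5219) = 0.146.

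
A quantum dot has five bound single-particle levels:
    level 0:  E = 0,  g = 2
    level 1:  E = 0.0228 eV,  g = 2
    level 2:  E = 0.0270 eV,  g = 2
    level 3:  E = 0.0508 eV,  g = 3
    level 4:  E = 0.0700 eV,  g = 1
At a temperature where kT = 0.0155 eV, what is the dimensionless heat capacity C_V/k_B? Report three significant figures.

0.853

Eᵢ/kT = 0, 1.4710, 1.7419, 3.2774, 4.5161.
Z = Σ gᵢe^(−Eᵢ/kT) = 2·e^(−0) + 2·e^(−1.4710) + 2·e^(−1.7419) + 3·e^(−3.2774) + 1·e^(−4.5161) = 2.0000 + 0.45939 + 0.35037 + 0.11318 + 0.010932 = 2.9339.
⟨E⟩ = 0.0090149 eV, ⟨E²⟩ = 0.00028626 eV².
C_V/k_B = (⟨E²⟩ − ⟨E⟩²)/(kT)² = (0.00028626 − 0.000081268)/0.00024025 = 0.853.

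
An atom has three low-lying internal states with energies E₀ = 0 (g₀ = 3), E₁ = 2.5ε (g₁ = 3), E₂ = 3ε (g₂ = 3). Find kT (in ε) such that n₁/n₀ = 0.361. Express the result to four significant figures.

2.454 ε

n₁/n₀ = (g₁/g₀) exp[−(E₁−E₀)/kT] = 0.361.
⇒ (E₁−E₀)/kT = ln((3/3)/0.361) = ln(2.77008) = 1.01888.
kT = 2.5ε / 1.01888 = 2.454 ε.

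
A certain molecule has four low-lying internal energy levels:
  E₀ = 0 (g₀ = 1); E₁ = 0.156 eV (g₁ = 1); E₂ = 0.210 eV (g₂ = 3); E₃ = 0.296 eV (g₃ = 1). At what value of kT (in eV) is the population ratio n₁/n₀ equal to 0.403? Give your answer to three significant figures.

n₁/n₀ = (g₁/g₀) exp[−(E₁−E₀)/kT] = 0.403.
⇒ (E₁−E₀)/kT = ln((1/1)/0.403) = ln(2.4814) = 0.90882.
kT = 0.156 eV / 0.90882 = 0.172 eV.

0.172 eV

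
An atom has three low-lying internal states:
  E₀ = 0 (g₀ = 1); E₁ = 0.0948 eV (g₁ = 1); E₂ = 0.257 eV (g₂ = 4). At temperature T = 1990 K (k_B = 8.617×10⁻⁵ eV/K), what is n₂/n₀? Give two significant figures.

0.89

k_BT = 8.617×10⁻⁵ × 1990 K = 0.1715 eV.
n₂/n₀ = (g₂/g₀) exp[−(E₂−E₀)/kT] = (4/1) × exp(−(0.257 eV)/(0.1715 eV)) = (4/1) × exp(-1.499) = 0.89.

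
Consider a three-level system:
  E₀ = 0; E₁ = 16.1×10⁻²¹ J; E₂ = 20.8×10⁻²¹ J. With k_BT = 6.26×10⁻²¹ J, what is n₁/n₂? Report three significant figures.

n₁/n₂ = exp[−(E₁−E₂)/kT] = exp(−(-4.7 ×10⁻²¹ J)/(6.26 ×10⁻²¹ J)) = exp(0.75080) = 2.12.

2.12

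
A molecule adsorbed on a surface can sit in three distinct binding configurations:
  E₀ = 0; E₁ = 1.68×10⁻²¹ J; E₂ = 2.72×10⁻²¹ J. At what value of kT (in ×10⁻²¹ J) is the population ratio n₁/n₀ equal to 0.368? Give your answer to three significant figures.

n₁/n₀ = exp[−(E₁−E₀)/kT] = 0.368.
⇒ (E₁−E₀)/kT = ln(1/0.368) = ln(2.7174) = 0.99968.
kT = 1.68 ×10⁻²¹ J / 0.99968 = 1.68 ×10⁻²¹ J.

1.68 ×10⁻²¹ J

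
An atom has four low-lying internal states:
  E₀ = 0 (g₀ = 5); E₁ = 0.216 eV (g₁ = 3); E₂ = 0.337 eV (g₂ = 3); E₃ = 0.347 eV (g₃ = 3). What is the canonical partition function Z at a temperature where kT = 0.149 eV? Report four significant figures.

Eᵢ/kT = 0, 1.44966, 2.26174, 2.32886.
Z = Σ gᵢe^(−Eᵢ/kT) = 5·e^(−0) + 3·e^(−1.44966) + 3·e^(−2.26174) + 3·e^(−2.32886) = 5.00000 + 0.703950 + 0.312507 + 0.292220 = 6.30868.

Z = 6.309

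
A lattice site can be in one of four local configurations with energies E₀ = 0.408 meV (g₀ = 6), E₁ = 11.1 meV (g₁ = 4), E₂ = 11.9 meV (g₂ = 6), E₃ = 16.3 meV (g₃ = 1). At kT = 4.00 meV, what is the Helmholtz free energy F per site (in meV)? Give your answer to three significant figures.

Eᵢ/kT = 0.10200, 2.7750, 2.9750, 4.0750.
Z = Σ gᵢe^(−Eᵢ/kT) = 6·e^(−0.10200) + 4·e^(−2.7750) + 6·e^(−2.9750) + 1·e^(−4.0750) = 5.4182 + 0.24940 + 0.30628 + 0.016992 = 5.9909.
F = −kT ln Z = −4.00 × ln(5.9909) = −4.00 × 1.7902 = -7.16 meV.

-7.16 meV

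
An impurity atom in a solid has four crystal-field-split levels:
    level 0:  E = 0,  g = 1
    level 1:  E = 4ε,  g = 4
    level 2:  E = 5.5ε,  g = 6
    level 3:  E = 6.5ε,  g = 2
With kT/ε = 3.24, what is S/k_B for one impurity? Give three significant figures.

2.35

Eᵢ/kT = 0, 1.2346, 1.6975, 2.0062.
Z = Σ gᵢe^(−Eᵢ/kT) = 1·e^(−0) + 4·e^(−1.2346) + 6·e^(−1.6975) + 2·e^(−2.0062) = 1.0000 + 1.1638 + 1.0988 + 0.26900 = 3.5316.
⟨E⟩ = Σ EᵢPᵢ = 3.5245 ε.
S/k_B = ln Z + ⟨E⟩/kT = ln(3.5316) + 3.5245/3.24 = 1.2618 + 1.0878 = 2.35.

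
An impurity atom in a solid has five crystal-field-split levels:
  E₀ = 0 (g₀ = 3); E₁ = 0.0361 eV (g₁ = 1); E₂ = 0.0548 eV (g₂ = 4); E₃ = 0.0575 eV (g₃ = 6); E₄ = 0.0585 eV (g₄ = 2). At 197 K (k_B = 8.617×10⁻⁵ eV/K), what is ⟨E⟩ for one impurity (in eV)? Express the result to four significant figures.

k_BT = 8.617×10⁻⁵ × 197 K = 0.0169755 eV.
Eᵢ/kT = 0, 2.12659, 3.22818, 3.38723, 3.44614.
Z = Σ gᵢe^(−Eᵢ/kT) = 3·e^(−0) + 1·e^(−2.12659) + 4·e^(−3.22818) + 6·e^(−3.38723) + 2·e^(−3.44614) = 3.00000 + 0.119243 + 0.158518 + 0.202813 + 0.0637368 = 3.54431.
⟨E⟩ = Σ Eᵢ gᵢe^(−Eᵢ/kT) / Z = (0·3.00000 + 0.0361·0.119243 + 0.0548·0.158518 + 0.0575·0.202813 + 0.0585·0.0637368) / 3.54431 = 0.008008 eV.

0.008008 eV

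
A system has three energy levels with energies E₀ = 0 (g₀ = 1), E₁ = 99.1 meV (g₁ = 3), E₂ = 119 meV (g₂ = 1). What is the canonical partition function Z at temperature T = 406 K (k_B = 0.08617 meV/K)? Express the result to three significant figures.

k_BT = 0.08617 × 406 K = 34.985 meV.
Eᵢ/kT = 0, 2.8326, 3.4015.
Z = Σ gᵢe^(−Eᵢ/kT) = 1·e^(−0) + 3·e^(−2.8326) + 1·e^(−3.4015) = 1.0000 + 0.17658 + 0.033323 = 1.2099.

Z = 1.21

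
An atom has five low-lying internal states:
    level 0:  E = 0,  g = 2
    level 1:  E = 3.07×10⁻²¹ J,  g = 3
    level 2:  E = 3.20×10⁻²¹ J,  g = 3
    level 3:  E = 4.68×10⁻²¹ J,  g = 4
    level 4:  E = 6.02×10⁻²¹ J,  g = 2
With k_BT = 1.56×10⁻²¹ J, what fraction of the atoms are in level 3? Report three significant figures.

0.0654

Eᵢ/kT = 0, 1.9679, 2.0513, 3.0000, 3.8590.
Z = Σ gᵢe^(−Eᵢ/kT) = 2·e^(−0) + 3·e^(−1.9679) + 3·e^(−2.0513) + 4·e^(−3.0000) + 2·e^(−3.8590) = 2.0000 + 0.41925 + 0.38570 + 0.19915 + 0.042178 = 3.0463.
P₃ = g₃ e^(−E₃/kT) / Z = 0.19915/3.0463 = 0.0654.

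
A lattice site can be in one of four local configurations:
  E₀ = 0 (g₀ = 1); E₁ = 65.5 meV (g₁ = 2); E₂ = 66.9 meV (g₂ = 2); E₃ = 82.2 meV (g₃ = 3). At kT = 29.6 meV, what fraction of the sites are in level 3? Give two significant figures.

Eᵢ/kT = 0, 2.213, 2.260, 2.777.
Z = Σ gᵢe^(−Eᵢ/kT) = 1·e^(−0) + 2·e^(−2.213) + 2·e^(−2.260) + 3·e^(−2.777) = 1.000 + 0.2187 + 0.2087 + 0.1867 = 1.614.
P₃ = g₃ e^(−E₃/kT) / Z = 0.1867/1.614 = 0.12.

0.12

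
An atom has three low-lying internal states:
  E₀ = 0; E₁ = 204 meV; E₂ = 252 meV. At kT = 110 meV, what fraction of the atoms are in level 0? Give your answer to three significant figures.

Eᵢ/kT = 0, 1.8545, 2.2909.
Z = Σ e^(−Eᵢ/kT) = e^(−0) + e^(−1.8545) + e^(−2.2909) = 1.0000 + 0.15653 + 0.10118 = 1.2577.
P₀ = e^(−E₀/kT) / Z = 1.0000/1.2577 = 0.795.

0.795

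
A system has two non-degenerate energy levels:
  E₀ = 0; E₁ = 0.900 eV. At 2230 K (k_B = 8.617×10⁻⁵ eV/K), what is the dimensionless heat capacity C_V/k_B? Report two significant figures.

k_BT = 8.617×10⁻⁵ × 2230 K = 0.1922 eV.
Eᵢ/kT = 0, 4.683.
Z = Σ e^(−Eᵢ/kT) = e^(−0) + e^(−4.683) = 1.000 + 0.009251 = 1.009.
⟨E⟩ = 0.008252 eV, ⟨E²⟩ = 0.007426 eV².
C_V/k_B = (⟨E²⟩ − ⟨E⟩²)/(kT)² = (0.007426 − 0.00006810)/0.03694 = 0.20.

0.20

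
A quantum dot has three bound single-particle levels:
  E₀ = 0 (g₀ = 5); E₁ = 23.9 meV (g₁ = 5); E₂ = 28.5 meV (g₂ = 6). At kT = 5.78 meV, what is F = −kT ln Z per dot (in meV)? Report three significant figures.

Eᵢ/kT = 0, 4.1349, 4.9308.
Z = Σ gᵢe^(−Eᵢ/kT) = 5·e^(−0) + 5·e^(−4.1349) + 6·e^(−4.9308) = 5.0000 + 0.080021 + 0.043324 = 5.1233.
F = −kT ln Z = −5.78 × ln(5.1233) = −5.78 × 1.6338 = -9.44 meV.

-9.44 meV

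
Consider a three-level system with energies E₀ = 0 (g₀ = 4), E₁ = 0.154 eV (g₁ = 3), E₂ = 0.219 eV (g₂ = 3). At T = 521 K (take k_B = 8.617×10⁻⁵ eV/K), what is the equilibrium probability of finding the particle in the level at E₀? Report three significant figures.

0.971

k_BT = 8.617×10⁻⁵ × 521 K = 0.044895 eV.
Eᵢ/kT = 0, 3.4302, 4.8780.
Z = Σ gᵢe^(−Eᵢ/kT) = 4·e^(−0) + 3·e^(−3.4302) + 3·e^(−4.8780) = 4.0000 + 0.097141 + 0.022837 = 4.1200.
P₀ = g₀ e^(−E₀/kT) / Z = 4.0000/4.1200 = 0.971.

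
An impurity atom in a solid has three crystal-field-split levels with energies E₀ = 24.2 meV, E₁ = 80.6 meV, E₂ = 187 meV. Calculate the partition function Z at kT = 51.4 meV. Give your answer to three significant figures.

Z = 0.859

Eᵢ/kT = 0.47082, 1.5681, 3.6381.
Z = Σ e^(−Eᵢ/kT) = e^(−0.47082) + e^(−1.5681) + e^(−3.6381) = 0.62449 + 0.20844 + 0.026302 = 0.85923.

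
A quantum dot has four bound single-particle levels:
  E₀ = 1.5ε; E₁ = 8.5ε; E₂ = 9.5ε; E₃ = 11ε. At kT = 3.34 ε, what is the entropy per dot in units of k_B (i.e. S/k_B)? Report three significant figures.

0.745

Eᵢ/kT = 0.44910, 2.5449, 2.8443, 3.2934.
Z = Σ e^(−Eᵢ/kT) = e^(−0.44910) + e^(−2.5449) + e^(−2.8443) + e^(−3.2934) = 0.63820 + 0.078481 + 0.058175 + 0.037127 = 0.81198.
⟨E⟩ = Σ EᵢPᵢ = 3.1841 ε.
S/k_B = ln Z + ⟨E⟩/kT = ln(0.81198) + 3.1841/3.34 = -0.20828 + 0.95332 = 0.745.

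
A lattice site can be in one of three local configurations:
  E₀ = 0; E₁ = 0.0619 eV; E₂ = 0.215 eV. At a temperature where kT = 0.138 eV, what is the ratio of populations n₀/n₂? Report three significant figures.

n₀/n₂ = exp[−(E₀−E₂)/kT] = exp(−(-0.215 eV)/(0.138 eV)) = exp(1.5580) = 4.75.

4.75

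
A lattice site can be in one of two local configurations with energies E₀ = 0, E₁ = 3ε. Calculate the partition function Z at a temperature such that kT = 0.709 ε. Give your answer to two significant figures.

Z = 1.0

Eᵢ/kT = 0, 4.231.
Z = Σ e^(−Eᵢ/kT) = e^(−0) + e^(−4.231) = 1.000 + 0.01454 = 1.015.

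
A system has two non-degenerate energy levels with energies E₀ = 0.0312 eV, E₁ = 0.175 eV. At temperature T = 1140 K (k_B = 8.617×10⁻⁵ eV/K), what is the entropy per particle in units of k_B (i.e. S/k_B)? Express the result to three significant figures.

k_BT = 8.617×10⁻⁵ × 1140 K = 0.098234 eV.
Eᵢ/kT = 0.31761, 1.7815.
Z = Σ e^(−Eᵢ/kT) = e^(−0.31761) + e^(−1.7815) = 0.72789 + 0.16839 = 0.89628.
⟨E⟩ = Σ EᵢPᵢ = 0.058217 eV.
S/k_B = ln Z + ⟨E⟩/kT = ln(0.89628) + 0.058217/0.098234 = -0.10950 + 0.59264 = 0.483.

0.483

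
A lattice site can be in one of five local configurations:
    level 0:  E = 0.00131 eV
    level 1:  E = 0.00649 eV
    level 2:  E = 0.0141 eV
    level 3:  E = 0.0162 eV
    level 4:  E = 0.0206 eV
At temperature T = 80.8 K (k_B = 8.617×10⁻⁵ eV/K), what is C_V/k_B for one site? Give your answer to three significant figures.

0.654

k_BT = 8.617×10⁻⁵ × 80.8 K = 0.0069625 eV.
Eᵢ/kT = 0.18815, 0.93214, 2.0251, 2.3268, 2.9587.
Z = Σ e^(−Eᵢ/kT) = e^(−0.18815) + e^(−0.93214) + e^(−2.0251) + e^(−2.3268) + e^(−2.9587) = 0.82849 + 0.39371 + 0.13198 + 0.097608 + 0.051886 = 1.5037.
⟨E⟩ = 0.0054210 eV, ⟨E²⟩ = 0.000061102 eV².
C_V/k_B = (⟨E²⟩ − ⟨E⟩²)/(kT)² = (0.000061102 − 0.000029387)/0.000048476 = 0.654.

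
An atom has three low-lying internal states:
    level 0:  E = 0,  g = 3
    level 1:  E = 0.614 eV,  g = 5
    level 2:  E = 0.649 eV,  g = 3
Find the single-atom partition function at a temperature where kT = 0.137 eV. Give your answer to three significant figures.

Z = 3.08

Eᵢ/kT = 0, 4.4818, 4.7372.
Z = Σ gᵢe^(−Eᵢ/kT) = 3·e^(−0) + 5·e^(−4.4818) + 3·e^(−4.7372) = 3.0000 + 0.056565 + 0.026289 = 3.0829.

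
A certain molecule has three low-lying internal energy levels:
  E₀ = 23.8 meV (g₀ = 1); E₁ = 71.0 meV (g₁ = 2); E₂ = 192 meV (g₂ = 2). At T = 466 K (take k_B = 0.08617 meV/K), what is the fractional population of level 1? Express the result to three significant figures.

0.375

k_BT = 0.08617 × 466 K = 40.155 meV.
Eᵢ/kT = 0.59270, 1.7681, 4.7815.
Z = Σ gᵢe^(−Eᵢ/kT) = 1·e^(−0.59270) + 2·e^(−1.7681) + 2·e^(−4.7815) = 0.55283 + 0.34131 + 0.016767 = 0.91091.
P₁ = g₁ e^(−E₁/kT) / Z = 0.34131/0.91091 = 0.375.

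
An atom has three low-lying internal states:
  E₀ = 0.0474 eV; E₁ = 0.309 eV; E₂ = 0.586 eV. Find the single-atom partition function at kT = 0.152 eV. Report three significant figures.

Eᵢ/kT = 0.31184, 2.0329, 3.8553.
Z = Σ e^(−Eᵢ/kT) = e^(−0.31184) + e^(−2.0329) + e^(−3.8553) = 0.73210 + 0.13096 + 0.021167 = 0.88423.

Z = 0.884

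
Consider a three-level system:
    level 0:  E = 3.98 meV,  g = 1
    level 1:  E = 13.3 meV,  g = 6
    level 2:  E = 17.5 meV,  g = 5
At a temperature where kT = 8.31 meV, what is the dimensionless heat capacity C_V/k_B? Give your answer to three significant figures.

Eᵢ/kT = 0.47894, 1.6005, 2.1059.
Z = Σ gᵢe^(−Eᵢ/kT) = 1·e^(−0.47894) + 6·e^(−1.6005) + 5·e^(−2.1059) = 0.61944 + 1.2108 + 0.60868 = 2.4389.
⟨E⟩ = 11.981 meV, ⟨E²⟩ = 168.27 meV².
C_V/k_B = (⟨E²⟩ − ⟨E⟩²)/(kT)² = (168.27 − 143.54)/69.056 = 0.358.

0.358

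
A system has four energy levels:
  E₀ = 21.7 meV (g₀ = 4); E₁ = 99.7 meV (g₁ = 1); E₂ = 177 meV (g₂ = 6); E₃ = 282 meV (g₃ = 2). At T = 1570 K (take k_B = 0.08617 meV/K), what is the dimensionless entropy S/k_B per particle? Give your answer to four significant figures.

2.365

k_BT = 0.08617 × 1570 K = 135.287 meV.
Eᵢ/kT = 0.160400, 0.736952, 1.30833, 2.08446.
Z = Σ gᵢe^(−Eᵢ/kT) = 4·e^(−0.160400) + 1·e^(−0.736952) + 6·e^(−1.30833) + 2·e^(−2.08446) = 3.40721 + 0.478570 + 1.62163 + 0.248749 = 5.75616.
⟨E⟩ = Σ EᵢPᵢ = 83.1849 meV.
S/k_B = ln Z + ⟨E⟩/kT = ln(5.75616) + 83.1849/135.287 = 1.75027 + 0.614877 = 2.365.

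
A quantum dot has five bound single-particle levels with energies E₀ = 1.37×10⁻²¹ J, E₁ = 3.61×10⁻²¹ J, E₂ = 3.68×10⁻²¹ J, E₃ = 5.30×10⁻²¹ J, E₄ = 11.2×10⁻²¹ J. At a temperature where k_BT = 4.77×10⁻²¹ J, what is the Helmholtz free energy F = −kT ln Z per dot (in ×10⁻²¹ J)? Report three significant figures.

-3.55 ×10⁻²¹ J

Eᵢ/kT = 0.28721, 0.75681, 0.77149, 1.1111, 2.3480.
Z = Σ e^(−Eᵢ/kT) = e^(−0.28721) + e^(−0.75681) + e^(−0.77149) + e^(−1.1111) + e^(−2.3480) = 0.75035 + 0.46916 + 0.46232 + 0.32920 + 0.095560 = 2.1066.
F = −kT ln Z = −4.77 × ln(2.1066) = −4.77 × 0.74508 = -3.55 ×10⁻²¹ J.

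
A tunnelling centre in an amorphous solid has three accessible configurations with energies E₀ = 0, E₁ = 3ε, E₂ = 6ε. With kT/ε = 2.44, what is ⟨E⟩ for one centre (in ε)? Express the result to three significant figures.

Eᵢ/kT = 0, 1.2295, 2.4590.
Z = Σ e^(−Eᵢ/kT) = e^(−0) + e^(−1.2295) + e^(−2.4590) = 1.0000 + 0.29244 + 0.085520 = 1.3780.
⟨E⟩ = Σ Eᵢ e^(−Eᵢ/kT) / Z = (0·1.0000 + 3·0.29244 + 6·0.085520) / 1.3780 = 1.01 ε.

1.01 ε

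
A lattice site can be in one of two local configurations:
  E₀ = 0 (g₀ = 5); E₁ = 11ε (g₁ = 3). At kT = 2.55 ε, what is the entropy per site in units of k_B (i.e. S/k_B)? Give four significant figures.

1.652

Eᵢ/kT = 0, 4.31373.
Z = Σ gᵢe^(−Eᵢ/kT) = 5·e^(−0) + 3·e^(−4.31373) = 5.00000 + 0.0401506 = 5.04015.
⟨E⟩ = Σ EᵢPᵢ = 0.0876277 ε.
S/k_B = ln Z + ⟨E⟩/kT = ln(5.04015) + 0.0876277/2.55 = 1.61744 + 0.0343638 = 1.652.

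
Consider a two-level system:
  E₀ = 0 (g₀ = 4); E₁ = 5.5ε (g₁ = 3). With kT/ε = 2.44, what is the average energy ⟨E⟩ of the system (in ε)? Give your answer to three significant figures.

0.401 ε

Eᵢ/kT = 0, 2.2541.
Z = Σ gᵢe^(−Eᵢ/kT) = 4·e^(−0) + 3·e^(−2.2541) = 4.0000 + 0.31490 = 4.3149.
⟨E⟩ = Σ Eᵢ gᵢe^(−Eᵢ/kT) / Z = (0·4.0000 + 5.5·0.31490) / 4.3149 = 0.401 ε.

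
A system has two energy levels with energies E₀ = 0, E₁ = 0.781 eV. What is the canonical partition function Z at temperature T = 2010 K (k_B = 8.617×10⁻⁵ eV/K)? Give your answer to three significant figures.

Z = 1.01

k_BT = 8.617×10⁻⁵ × 2010 K = 0.17320 eV.
Eᵢ/kT = 0, 4.5092.
Z = Σ e^(−Eᵢ/kT) = e^(−0) + e^(−4.5092) = 1.0000 + 0.011007 = 1.0110.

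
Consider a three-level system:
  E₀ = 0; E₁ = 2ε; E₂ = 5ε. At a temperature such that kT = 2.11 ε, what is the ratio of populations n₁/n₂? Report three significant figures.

n₁/n₂ = exp[−(E₁−E₂)/kT] = exp(−(-3ε)/(2.11ε)) = exp(1.4218) = 4.14.

4.14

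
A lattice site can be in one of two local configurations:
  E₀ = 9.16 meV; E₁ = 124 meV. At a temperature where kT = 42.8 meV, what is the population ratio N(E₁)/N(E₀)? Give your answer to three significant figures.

0.0683

n₁/n₀ = exp[−(E₁−E₀)/kT] = exp(−(114.84 meV)/(42.8 meV)) = exp(-2.6832) = 0.0683.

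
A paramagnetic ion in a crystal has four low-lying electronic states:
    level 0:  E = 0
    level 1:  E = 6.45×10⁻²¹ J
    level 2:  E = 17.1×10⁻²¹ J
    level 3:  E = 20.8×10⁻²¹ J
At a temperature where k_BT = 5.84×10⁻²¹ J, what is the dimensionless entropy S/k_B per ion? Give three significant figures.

Eᵢ/kT = 0, 1.1045, 2.9281, 3.5616.
Z = Σ e^(−Eᵢ/kT) = e^(−0) + e^(−1.1045) + e^(−2.9281) + e^(−3.5616) = 1.0000 + 0.33138 + 0.053499 + 0.028393 = 1.4133.
⟨E⟩ = Σ EᵢPᵢ = 2.5775 ×10⁻²¹ J.
S/k_B = ln Z + ⟨E⟩/kT = ln(1.4133) + 2.5775/5.84 = 0.34593 + 0.44135 = 0.787.

0.787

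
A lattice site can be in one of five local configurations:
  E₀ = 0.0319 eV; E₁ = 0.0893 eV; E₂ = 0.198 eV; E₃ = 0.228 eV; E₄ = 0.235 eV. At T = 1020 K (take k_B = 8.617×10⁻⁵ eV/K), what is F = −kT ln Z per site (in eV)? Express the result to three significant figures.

k_BT = 8.617×10⁻⁵ × 1020 K = 0.087893 eV.
Eᵢ/kT = 0.36294, 1.0160, 2.2527, 2.5941, 2.6737.
Z = Σ e^(−Eᵢ/kT) = e^(−0.36294) + e^(−1.0160) + e^(−2.2527) + e^(−2.5941) + e^(−2.6737) = 0.69563 + 0.36204 + 0.10512 + 0.074713 + 0.068996 = 1.3065.
F = −kT ln Z = −0.087893 × ln(1.3065) = −0.087893 × 0.26735 = -0.0235 eV.

-0.0235 eV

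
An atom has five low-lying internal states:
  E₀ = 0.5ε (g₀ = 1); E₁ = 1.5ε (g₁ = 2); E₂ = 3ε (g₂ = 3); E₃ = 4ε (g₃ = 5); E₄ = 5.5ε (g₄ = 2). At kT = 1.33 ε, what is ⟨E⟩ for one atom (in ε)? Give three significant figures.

Eᵢ/kT = 0.37594, 1.1278, 2.2556, 3.0075, 4.1353.
Z = Σ gᵢe^(−Eᵢ/kT) = 1·e^(−0.37594) + 2·e^(−1.1278) + 3·e^(−2.2556) + 5·e^(−3.0075) + 2·e^(−4.1353) = 0.68664 + 0.64749 + 0.31443 + 0.24708 + 0.031996 = 1.9276.
⟨E⟩ = Σ Eᵢ gᵢe^(−Eᵢ/kT) / Z = (0.5·0.68664 + 1.5·0.64749 + 3·0.31443 + 4·0.24708 + 5.5·0.031996) / 1.9276 = 1.78 ε.

1.78 ε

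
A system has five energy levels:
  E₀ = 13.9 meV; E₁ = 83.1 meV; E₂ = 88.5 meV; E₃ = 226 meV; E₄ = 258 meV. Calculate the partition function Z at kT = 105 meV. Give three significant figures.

Z = 1.96

Eᵢ/kT = 0.13238, 0.79143, 0.84286, 2.1524, 2.4571.
Z = Σ e^(−Eᵢ/kT) = e^(−0.13238) + e^(−0.79143) + e^(−0.84286) + e^(−2.1524) + e^(−2.4571) = 0.87601 + 0.45320 + 0.43048 + 0.11620 + 0.085683 = 1.9616.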